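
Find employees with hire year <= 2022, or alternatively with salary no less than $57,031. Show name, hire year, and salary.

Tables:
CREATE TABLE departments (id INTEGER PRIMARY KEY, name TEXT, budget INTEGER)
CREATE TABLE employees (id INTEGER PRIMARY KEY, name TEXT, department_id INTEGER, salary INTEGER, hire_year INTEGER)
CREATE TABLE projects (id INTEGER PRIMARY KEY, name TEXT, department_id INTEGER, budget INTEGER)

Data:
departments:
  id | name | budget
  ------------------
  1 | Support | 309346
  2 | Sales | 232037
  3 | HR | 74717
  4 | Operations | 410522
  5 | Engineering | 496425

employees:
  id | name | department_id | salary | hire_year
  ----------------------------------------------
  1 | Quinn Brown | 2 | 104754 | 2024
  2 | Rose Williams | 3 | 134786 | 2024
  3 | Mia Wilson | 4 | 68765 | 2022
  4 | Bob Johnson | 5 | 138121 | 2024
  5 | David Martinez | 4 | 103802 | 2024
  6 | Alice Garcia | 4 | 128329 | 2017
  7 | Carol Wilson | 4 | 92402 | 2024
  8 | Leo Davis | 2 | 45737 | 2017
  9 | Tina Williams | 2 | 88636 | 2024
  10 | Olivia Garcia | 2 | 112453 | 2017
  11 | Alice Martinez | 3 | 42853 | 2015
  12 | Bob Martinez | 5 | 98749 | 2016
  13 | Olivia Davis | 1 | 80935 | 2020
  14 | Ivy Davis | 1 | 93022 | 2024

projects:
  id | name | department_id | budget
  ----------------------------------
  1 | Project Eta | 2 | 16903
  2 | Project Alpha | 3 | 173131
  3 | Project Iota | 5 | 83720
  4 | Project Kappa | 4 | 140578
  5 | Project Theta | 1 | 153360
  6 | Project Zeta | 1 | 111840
SELECT name, hire_year, salary FROM employees WHERE hire_year <= 2022 OR salary >= 57031

Execution result:
name | hire_year | salary
Quinn Brown | 2024 | 104754
Rose Williams | 2024 | 134786
Mia Wilson | 2022 | 68765
Bob Johnson | 2024 | 138121
David Martinez | 2024 | 103802
Alice Garcia | 2017 | 128329
Carol Wilson | 2024 | 92402
Leo Davis | 2017 | 45737
Tina Williams | 2024 | 88636
Olivia Garcia | 2017 | 112453
Alice Martinez | 2015 | 42853
Bob Martinez | 2016 | 98749
Olivia Davis | 2020 | 80935
Ivy Davis | 2024 | 93022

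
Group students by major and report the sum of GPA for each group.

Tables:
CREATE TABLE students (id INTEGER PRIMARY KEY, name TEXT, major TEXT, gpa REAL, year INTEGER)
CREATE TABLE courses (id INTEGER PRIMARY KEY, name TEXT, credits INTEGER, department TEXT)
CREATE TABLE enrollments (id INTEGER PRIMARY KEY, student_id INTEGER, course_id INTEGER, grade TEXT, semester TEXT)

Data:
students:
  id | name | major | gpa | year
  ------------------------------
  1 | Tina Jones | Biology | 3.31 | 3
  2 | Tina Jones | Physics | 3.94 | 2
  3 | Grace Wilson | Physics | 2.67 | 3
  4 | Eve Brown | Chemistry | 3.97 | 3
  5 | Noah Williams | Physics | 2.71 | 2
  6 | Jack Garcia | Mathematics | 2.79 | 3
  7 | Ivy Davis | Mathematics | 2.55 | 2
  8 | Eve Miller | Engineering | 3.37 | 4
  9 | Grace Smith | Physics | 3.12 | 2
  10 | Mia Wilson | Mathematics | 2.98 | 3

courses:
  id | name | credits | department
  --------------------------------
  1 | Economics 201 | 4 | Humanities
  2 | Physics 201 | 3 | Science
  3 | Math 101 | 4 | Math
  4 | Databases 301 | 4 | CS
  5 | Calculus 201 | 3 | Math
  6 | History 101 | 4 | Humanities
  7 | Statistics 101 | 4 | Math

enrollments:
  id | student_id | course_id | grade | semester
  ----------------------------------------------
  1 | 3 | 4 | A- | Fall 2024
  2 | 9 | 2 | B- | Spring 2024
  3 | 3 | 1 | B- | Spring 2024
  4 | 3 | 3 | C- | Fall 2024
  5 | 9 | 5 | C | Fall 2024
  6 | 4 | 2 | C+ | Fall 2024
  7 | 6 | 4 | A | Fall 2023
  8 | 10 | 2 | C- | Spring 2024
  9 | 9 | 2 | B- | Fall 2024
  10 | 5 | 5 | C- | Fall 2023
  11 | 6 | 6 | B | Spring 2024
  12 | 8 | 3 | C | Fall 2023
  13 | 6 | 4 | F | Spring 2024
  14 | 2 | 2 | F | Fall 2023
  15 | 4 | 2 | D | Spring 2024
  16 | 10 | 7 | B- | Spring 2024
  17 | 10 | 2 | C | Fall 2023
SELECT major, SUM(gpa) AS sum_gpa FROM students GROUP BY major

Execution result:
major | sum_gpa
Biology | 3.31
Chemistry | 3.97
Engineering | 3.37
Mathematics | 8.32
Physics | 12.44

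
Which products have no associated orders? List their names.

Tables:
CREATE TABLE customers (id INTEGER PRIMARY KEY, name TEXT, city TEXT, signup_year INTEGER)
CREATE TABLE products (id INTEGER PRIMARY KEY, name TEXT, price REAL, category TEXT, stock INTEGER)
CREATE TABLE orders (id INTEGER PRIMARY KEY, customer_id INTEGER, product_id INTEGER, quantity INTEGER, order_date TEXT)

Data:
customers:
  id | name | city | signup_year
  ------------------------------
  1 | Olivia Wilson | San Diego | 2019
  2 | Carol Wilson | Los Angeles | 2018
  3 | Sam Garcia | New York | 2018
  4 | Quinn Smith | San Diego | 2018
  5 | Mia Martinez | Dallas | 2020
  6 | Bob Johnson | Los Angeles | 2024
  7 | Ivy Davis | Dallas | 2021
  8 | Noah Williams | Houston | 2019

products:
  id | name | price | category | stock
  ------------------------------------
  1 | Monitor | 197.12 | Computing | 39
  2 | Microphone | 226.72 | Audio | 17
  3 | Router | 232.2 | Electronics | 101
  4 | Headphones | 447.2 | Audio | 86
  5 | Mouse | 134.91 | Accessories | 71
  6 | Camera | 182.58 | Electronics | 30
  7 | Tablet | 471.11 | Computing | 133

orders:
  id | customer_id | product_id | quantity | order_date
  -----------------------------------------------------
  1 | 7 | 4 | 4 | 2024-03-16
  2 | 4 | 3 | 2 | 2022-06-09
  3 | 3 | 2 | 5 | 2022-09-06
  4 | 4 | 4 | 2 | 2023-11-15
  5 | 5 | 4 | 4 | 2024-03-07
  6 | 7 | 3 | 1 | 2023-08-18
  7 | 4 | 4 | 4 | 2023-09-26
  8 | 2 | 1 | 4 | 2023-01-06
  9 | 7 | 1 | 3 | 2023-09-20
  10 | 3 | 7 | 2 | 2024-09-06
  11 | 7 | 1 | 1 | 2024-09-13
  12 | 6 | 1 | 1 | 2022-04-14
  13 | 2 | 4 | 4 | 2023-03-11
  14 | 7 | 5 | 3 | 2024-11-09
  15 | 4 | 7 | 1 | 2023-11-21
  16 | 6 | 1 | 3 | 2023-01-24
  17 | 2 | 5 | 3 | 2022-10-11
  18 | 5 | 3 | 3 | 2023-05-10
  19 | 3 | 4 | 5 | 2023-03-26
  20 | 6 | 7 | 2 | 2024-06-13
SELECT p.name FROM products p LEFT JOIN orders c ON c.product_id = p.id WHERE c.id IS NULL

Execution result:
Camera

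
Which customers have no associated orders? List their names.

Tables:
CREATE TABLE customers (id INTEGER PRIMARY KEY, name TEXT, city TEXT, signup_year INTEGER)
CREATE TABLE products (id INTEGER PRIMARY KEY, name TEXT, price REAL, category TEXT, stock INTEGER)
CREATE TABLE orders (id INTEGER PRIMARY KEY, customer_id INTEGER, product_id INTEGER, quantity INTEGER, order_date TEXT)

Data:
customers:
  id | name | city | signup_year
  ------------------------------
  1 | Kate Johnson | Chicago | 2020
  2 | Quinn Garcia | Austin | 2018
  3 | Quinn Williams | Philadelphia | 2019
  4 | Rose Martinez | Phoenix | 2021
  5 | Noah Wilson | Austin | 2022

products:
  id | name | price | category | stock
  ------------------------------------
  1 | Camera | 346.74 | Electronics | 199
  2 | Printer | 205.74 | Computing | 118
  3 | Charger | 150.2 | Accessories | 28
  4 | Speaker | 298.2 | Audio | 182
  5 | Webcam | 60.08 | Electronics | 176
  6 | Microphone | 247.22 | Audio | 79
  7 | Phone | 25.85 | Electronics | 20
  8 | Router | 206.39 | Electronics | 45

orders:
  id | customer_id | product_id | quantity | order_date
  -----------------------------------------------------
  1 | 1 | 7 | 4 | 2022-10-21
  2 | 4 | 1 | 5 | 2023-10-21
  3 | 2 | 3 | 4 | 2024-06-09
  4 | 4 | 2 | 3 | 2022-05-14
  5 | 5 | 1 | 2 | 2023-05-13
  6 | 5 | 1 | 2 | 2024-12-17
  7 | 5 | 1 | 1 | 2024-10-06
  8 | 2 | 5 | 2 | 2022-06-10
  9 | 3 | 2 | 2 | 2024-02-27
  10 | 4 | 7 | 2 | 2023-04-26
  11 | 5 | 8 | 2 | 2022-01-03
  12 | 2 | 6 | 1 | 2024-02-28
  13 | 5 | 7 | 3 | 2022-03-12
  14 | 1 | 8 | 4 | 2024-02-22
SELECT p.name FROM customers p LEFT JOIN orders c ON c.customer_id = p.id WHERE c.id IS NULL

Execution result:
(no rows)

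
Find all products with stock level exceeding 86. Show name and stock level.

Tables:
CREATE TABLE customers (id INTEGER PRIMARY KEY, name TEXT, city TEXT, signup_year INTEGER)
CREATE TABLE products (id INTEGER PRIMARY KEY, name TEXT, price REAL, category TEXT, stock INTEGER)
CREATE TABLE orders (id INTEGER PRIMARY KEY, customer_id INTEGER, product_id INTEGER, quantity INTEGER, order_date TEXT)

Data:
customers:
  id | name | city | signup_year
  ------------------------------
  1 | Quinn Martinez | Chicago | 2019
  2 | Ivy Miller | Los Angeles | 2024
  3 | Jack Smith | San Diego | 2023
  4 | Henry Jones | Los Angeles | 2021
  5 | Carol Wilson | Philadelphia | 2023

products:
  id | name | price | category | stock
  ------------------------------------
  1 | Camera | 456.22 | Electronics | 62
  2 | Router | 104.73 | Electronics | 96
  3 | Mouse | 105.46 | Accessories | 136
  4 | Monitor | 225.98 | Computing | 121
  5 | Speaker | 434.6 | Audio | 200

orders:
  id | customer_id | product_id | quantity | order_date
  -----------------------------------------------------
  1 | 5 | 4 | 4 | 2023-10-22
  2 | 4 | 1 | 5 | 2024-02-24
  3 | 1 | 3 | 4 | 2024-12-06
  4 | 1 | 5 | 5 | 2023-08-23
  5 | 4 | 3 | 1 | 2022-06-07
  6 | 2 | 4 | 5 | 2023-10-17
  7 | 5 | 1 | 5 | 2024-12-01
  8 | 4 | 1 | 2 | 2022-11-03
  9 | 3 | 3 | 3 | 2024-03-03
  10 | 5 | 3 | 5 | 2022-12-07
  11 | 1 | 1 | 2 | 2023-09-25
SELECT name, stock FROM products WHERE stock > 86

Execution result:
name | stock
Router | 96
Mouse | 136
Monitor | 121
Speaker | 200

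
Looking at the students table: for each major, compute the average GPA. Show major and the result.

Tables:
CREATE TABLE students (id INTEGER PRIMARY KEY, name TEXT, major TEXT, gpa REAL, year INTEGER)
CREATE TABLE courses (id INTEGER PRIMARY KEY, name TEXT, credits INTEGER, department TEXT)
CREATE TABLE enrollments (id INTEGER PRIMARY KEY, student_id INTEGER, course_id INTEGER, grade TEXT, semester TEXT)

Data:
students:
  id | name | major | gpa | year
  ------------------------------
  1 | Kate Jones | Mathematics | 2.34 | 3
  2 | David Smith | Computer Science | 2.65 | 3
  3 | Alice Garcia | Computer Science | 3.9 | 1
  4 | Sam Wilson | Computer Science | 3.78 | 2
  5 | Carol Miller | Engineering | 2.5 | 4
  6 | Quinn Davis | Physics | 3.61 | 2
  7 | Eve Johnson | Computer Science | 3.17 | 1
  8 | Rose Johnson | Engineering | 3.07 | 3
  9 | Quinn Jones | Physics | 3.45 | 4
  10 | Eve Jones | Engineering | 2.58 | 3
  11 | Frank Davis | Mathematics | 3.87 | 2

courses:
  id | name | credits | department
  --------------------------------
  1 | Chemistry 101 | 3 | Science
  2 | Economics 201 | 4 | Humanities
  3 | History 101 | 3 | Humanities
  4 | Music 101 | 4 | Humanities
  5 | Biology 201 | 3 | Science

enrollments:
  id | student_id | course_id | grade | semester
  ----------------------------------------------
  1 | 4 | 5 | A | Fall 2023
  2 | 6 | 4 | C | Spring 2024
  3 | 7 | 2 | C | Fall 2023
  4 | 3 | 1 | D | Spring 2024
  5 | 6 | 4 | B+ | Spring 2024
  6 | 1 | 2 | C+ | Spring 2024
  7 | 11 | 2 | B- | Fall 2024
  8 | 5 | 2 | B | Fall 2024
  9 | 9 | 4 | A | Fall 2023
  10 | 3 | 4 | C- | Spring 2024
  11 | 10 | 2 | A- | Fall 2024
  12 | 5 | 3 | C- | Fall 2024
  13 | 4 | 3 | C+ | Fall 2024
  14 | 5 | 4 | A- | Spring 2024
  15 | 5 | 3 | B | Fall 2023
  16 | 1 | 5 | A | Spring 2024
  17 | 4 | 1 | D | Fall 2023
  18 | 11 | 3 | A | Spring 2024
SELECT major, AVG(gpa) AS avg_gpa FROM students GROUP BY major

Execution result:
major | avg_gpa
Computer Science | 3.38
Engineering | 2.72
Mathematics | 3.11
Physics | 3.53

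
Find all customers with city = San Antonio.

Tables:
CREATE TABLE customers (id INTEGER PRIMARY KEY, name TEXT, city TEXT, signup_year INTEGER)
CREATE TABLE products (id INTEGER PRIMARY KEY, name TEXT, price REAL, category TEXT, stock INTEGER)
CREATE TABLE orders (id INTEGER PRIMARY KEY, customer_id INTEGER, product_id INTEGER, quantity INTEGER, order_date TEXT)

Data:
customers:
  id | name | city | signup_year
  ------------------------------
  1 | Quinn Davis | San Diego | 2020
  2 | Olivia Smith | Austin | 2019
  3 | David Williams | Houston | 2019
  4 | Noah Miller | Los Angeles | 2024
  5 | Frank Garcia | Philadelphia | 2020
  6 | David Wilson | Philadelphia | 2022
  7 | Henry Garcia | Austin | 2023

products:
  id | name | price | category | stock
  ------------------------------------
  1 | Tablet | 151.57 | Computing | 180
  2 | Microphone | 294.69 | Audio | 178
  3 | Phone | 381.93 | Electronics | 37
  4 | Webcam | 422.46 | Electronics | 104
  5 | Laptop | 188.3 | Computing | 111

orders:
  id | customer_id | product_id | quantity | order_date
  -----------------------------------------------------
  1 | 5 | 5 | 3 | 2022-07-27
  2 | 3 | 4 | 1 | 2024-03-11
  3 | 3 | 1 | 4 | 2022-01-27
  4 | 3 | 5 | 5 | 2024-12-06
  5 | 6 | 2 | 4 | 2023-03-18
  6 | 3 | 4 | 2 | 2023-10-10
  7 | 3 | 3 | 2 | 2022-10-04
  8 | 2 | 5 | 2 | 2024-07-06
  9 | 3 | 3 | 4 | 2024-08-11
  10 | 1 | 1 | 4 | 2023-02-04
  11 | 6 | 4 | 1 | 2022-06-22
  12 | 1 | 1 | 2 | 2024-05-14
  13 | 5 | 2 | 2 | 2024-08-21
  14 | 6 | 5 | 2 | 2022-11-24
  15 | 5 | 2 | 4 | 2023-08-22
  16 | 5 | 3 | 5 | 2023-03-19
SELECT name, city FROM customers WHERE city = 'San Antonio'

Execution result:
(no rows)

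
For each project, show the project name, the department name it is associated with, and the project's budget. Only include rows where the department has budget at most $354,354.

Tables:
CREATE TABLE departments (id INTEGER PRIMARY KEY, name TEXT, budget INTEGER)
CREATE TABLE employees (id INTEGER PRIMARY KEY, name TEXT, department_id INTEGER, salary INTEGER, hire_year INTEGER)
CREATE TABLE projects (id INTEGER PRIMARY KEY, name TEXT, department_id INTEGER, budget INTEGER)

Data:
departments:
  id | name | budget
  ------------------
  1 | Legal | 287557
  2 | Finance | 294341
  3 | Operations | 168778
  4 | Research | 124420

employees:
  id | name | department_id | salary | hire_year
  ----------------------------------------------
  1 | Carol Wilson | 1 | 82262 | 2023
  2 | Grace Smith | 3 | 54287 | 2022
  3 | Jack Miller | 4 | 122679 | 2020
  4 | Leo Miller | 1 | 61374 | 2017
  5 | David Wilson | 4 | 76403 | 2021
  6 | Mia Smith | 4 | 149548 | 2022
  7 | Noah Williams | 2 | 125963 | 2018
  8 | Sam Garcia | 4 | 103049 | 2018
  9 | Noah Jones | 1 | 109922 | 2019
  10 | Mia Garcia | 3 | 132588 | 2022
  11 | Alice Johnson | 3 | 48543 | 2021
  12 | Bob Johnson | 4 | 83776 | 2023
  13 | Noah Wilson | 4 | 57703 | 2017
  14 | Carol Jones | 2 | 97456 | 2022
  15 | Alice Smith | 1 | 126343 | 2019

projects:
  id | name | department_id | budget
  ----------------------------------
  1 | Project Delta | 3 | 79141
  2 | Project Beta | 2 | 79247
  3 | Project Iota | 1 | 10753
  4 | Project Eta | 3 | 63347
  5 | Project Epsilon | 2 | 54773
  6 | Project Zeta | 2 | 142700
SELECT c.name, p.name AS department, c.budget FROM projects c JOIN departments p ON c.department_id = p.id WHERE p.budget <= 354354

Execution result:
name | department | budget
Project Delta | Operations | 79141
Project Beta | Finance | 79247
Project Iota | Legal | 10753
Project Eta | Operations | 63347
Project Epsilon | Finance | 54773
Project Zeta | Finance | 142700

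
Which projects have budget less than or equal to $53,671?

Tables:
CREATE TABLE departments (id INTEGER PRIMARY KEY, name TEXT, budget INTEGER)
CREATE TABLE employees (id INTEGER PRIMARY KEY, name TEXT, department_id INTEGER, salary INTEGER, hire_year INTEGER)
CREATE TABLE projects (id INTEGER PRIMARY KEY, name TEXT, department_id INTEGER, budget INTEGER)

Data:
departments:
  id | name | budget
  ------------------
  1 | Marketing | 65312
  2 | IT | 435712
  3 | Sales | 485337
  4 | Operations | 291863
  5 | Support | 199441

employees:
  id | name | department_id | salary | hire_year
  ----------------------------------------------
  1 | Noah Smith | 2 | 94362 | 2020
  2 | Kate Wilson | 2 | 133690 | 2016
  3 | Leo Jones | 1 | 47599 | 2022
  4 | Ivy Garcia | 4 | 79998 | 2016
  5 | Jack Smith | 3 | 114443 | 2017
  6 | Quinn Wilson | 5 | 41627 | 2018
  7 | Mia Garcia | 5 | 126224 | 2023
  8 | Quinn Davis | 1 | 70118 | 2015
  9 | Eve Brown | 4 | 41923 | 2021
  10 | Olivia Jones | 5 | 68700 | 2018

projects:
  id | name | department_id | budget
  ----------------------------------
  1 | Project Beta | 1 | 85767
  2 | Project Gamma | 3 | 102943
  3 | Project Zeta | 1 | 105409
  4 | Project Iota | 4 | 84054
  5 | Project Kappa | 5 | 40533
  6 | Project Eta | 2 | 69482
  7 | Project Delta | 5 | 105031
SELECT name, budget FROM projects WHERE budget <= 53671

Execution result:
name | budget
Project Kappa | 40533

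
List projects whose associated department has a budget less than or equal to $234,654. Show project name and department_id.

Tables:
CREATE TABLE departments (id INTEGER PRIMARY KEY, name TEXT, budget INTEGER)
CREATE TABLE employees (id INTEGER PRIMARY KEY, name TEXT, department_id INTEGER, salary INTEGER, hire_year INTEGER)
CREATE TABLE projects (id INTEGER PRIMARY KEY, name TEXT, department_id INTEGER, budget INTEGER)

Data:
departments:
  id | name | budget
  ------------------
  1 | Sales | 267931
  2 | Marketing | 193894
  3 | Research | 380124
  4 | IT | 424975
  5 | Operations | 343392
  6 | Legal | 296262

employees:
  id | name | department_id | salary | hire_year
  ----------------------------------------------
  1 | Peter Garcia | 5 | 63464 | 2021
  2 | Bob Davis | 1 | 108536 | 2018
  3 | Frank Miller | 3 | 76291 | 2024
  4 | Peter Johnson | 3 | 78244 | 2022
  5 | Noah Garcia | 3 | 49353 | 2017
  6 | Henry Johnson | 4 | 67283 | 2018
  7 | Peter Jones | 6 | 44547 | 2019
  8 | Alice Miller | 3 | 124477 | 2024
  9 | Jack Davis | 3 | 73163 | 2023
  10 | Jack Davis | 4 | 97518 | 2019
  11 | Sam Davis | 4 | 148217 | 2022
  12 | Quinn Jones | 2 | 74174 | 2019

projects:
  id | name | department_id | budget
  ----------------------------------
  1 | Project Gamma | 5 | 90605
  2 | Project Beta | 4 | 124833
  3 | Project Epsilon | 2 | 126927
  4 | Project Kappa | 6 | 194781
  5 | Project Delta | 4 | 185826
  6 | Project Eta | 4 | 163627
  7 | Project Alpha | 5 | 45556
SELECT name, department_id FROM projects WHERE department_id IN (SELECT id FROM departments WHERE budget <= 234654)

Execution result:
name | department_id
Project Epsilon | 2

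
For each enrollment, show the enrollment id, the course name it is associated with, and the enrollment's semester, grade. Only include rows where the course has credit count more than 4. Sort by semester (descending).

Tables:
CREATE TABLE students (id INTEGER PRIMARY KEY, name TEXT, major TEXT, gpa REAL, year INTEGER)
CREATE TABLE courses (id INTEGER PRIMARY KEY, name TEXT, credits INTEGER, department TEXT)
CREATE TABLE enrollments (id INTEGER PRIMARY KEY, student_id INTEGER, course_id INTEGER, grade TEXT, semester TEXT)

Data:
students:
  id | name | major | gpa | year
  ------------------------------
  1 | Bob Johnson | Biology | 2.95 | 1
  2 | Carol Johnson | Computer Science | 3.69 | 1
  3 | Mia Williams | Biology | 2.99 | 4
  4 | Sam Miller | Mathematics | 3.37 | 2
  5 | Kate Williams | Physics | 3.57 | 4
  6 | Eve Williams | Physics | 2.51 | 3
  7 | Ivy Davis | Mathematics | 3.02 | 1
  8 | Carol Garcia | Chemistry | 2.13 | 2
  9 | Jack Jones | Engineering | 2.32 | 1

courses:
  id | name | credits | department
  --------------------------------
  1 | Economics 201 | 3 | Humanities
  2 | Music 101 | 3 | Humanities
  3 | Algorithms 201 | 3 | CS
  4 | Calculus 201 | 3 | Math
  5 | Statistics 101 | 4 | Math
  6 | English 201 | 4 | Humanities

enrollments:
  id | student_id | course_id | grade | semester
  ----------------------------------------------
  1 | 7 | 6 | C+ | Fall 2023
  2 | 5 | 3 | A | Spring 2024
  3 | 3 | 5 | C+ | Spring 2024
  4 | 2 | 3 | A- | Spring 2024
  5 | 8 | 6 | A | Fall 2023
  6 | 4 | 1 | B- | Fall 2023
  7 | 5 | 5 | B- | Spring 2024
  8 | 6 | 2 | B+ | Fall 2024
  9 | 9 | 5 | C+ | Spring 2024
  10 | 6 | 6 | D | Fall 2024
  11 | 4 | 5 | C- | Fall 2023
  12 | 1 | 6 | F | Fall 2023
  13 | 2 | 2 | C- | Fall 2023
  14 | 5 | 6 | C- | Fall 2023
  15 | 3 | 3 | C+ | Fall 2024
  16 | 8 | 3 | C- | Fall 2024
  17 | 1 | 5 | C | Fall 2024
SELECT c.id, p.name AS course, c.semester, c.grade FROM enrollments c JOIN courses p ON c.course_id = p.id WHERE p.credits > 4 ORDER BY c.semester DESC

Execution result:
(no rows)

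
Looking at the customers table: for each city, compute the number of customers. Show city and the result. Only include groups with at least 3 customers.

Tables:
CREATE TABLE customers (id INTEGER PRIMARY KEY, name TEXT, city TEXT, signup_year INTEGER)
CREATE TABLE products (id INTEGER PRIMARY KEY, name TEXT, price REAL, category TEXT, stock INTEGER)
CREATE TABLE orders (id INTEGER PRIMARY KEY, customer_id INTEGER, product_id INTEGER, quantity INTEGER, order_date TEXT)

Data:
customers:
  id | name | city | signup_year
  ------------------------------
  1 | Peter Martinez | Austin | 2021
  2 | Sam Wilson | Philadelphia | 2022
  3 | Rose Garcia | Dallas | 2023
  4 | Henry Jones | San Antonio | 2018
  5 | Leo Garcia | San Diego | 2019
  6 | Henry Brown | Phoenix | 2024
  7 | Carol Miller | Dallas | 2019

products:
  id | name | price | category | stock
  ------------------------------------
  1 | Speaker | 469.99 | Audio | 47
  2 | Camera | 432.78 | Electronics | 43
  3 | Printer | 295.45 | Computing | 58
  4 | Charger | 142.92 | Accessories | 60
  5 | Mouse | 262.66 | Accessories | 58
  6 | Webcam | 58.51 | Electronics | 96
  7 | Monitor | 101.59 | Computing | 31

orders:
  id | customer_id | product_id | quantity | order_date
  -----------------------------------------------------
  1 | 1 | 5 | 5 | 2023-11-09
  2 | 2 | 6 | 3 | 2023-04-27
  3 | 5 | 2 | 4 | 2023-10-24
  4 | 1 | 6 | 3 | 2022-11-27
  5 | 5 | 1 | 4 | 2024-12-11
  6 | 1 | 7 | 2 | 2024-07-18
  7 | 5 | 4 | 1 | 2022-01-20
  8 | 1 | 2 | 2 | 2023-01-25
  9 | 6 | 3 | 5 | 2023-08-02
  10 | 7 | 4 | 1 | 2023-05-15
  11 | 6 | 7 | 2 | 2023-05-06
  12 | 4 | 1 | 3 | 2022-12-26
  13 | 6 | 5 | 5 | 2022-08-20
SELECT city, COUNT(*) AS n FROM customers GROUP BY city HAVING COUNT(*) >= 3

Execution result:
(no rows)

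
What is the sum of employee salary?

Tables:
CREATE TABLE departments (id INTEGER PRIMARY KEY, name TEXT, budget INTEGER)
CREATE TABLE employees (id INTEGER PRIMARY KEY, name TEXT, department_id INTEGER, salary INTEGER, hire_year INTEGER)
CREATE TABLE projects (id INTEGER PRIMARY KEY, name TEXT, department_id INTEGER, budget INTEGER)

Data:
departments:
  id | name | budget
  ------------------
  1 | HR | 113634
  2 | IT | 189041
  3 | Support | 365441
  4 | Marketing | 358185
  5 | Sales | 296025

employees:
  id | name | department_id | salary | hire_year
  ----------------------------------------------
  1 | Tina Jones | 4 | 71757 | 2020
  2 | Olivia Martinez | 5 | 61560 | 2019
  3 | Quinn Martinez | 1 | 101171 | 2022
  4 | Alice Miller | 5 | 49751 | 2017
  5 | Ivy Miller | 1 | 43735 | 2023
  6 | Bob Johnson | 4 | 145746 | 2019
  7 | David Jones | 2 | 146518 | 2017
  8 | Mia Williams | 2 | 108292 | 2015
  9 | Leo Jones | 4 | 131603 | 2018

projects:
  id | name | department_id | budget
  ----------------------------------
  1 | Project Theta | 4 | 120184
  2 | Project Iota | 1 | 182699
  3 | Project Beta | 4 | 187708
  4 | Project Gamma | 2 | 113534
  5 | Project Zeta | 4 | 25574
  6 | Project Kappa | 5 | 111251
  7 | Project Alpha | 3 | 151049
SELECT SUM(salary) FROM employees

Execution result:
860133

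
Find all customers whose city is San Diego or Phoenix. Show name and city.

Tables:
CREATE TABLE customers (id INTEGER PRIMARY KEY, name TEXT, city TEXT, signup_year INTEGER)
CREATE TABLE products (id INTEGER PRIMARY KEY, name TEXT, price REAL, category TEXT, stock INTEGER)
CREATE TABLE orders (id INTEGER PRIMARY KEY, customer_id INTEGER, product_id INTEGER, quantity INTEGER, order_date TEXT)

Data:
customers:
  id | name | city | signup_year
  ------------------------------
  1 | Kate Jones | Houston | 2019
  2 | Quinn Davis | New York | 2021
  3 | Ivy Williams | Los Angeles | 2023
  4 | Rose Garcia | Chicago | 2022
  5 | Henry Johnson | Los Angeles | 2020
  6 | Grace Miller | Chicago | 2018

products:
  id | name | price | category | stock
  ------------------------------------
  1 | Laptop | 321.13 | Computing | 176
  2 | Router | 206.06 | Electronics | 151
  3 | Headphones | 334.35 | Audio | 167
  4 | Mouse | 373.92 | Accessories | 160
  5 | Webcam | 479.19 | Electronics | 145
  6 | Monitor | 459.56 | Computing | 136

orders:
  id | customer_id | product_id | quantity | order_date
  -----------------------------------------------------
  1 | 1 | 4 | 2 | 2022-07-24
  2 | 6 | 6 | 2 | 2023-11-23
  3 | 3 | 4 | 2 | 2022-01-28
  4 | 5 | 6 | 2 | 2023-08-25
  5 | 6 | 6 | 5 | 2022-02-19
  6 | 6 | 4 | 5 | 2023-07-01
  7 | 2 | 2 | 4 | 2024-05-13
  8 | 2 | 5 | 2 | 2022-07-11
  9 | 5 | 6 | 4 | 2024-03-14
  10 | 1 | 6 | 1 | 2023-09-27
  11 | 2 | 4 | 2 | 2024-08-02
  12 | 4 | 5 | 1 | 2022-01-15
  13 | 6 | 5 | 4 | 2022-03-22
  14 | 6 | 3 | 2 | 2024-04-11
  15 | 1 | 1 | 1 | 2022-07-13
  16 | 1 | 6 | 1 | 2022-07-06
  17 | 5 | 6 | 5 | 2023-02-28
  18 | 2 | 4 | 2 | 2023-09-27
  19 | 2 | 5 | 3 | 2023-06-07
SELECT name, city FROM customers WHERE city IN ('San Diego', 'Phoenix')

Execution result:
(no rows)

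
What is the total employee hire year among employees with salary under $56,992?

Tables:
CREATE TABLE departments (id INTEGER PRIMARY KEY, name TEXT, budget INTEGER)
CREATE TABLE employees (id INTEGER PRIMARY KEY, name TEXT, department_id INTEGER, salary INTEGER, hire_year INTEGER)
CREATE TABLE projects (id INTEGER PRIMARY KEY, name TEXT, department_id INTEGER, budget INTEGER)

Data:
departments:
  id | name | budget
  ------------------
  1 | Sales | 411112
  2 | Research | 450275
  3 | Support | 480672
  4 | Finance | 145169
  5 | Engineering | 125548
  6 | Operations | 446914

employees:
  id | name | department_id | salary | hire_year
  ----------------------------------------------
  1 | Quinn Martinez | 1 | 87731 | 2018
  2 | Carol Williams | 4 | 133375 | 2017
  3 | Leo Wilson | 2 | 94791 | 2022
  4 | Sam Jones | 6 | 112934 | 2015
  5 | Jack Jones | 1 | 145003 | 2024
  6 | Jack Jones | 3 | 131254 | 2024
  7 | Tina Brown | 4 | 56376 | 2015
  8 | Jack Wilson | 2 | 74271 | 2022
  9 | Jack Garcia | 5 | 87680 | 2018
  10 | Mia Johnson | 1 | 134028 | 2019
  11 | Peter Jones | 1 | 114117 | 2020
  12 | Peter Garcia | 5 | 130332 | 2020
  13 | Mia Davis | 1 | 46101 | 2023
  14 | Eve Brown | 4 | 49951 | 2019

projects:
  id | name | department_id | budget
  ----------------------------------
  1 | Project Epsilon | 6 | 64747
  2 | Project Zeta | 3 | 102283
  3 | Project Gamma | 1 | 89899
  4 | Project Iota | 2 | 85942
SELECT SUM(hire_year) FROM employees WHERE salary < 56992

Execution result:
6057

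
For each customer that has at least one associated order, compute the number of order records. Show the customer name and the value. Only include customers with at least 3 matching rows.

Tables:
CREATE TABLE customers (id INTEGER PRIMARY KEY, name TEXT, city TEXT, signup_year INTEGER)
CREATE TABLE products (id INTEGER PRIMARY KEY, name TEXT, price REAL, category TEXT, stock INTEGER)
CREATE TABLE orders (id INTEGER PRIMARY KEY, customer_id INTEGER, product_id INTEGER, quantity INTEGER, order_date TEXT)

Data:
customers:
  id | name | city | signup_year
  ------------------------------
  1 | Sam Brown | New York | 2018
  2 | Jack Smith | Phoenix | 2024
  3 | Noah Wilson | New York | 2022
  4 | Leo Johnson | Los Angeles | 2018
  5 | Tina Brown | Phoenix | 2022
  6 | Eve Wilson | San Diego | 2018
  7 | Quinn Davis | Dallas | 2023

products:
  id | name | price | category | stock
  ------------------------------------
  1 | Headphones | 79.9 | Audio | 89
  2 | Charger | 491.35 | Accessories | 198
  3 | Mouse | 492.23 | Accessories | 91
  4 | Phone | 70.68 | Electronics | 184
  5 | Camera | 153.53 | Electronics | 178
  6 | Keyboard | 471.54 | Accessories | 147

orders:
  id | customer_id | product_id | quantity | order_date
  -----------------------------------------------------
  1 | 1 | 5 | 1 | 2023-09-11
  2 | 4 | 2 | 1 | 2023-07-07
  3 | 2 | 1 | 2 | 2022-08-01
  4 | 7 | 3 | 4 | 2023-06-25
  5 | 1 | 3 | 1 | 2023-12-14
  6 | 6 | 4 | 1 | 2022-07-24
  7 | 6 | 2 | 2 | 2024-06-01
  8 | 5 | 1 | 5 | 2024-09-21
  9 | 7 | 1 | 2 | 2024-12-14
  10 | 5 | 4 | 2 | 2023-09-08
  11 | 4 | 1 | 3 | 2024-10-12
SELECT p.name, COUNT(*) AS n FROM orders c JOIN customers p ON c.customer_id = p.id GROUP BY p.id, p.name HAVING COUNT(*) >= 3

Execution result:
(no rows)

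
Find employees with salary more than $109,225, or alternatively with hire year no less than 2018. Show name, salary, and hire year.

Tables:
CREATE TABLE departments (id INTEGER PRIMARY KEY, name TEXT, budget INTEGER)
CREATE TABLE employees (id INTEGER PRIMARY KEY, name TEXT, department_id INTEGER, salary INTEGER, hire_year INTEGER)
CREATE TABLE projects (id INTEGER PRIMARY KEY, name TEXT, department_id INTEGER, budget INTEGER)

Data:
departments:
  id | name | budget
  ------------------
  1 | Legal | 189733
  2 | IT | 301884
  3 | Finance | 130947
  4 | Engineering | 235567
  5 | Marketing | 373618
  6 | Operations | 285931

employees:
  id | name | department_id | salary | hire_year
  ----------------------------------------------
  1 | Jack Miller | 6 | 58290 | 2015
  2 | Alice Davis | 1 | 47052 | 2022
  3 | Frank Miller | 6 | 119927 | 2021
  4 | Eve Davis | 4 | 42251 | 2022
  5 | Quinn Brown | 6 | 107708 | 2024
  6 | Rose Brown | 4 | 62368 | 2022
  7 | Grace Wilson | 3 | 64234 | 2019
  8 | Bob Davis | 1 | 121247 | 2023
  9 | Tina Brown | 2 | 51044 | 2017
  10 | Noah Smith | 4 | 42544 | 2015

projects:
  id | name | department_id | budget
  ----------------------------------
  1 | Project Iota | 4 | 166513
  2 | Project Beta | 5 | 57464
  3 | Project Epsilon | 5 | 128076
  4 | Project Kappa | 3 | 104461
SELECT name, salary, hire_year FROM employees WHERE salary > 109225 OR hire_year >= 2018

Execution result:
name | salary | hire_year
Alice Davis | 47052 | 2022
Frank Miller | 119927 | 2021
Eve Davis | 42251 | 2022
Quinn Brown | 107708 | 2024
Rose Brown | 62368 | 2022
Grace Wilson | 64234 | 2019
Bob Davis | 121247 | 2023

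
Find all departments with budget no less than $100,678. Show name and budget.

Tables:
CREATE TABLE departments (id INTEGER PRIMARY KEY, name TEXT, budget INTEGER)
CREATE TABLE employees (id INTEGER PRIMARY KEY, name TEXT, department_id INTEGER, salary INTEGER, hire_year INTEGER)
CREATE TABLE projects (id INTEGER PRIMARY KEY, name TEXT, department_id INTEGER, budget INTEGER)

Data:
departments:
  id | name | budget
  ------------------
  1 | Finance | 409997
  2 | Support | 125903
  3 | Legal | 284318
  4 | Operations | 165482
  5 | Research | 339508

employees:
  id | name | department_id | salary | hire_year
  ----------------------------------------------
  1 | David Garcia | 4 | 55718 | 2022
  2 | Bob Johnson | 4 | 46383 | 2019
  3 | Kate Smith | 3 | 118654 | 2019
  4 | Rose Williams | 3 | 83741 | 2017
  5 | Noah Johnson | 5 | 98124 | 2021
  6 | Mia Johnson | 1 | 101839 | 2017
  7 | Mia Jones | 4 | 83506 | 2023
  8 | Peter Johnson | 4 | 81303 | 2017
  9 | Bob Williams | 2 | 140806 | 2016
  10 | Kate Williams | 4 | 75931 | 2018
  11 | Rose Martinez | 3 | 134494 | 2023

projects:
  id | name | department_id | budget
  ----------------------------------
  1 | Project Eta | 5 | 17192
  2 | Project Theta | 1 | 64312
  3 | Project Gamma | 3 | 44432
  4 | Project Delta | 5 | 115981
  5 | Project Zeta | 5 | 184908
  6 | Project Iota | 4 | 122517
SELECT name, budget FROM departments WHERE budget >= 100678

Execution result:
name | budget
Finance | 409997
Support | 125903
Legal | 284318
Operations | 165482
Research | 339508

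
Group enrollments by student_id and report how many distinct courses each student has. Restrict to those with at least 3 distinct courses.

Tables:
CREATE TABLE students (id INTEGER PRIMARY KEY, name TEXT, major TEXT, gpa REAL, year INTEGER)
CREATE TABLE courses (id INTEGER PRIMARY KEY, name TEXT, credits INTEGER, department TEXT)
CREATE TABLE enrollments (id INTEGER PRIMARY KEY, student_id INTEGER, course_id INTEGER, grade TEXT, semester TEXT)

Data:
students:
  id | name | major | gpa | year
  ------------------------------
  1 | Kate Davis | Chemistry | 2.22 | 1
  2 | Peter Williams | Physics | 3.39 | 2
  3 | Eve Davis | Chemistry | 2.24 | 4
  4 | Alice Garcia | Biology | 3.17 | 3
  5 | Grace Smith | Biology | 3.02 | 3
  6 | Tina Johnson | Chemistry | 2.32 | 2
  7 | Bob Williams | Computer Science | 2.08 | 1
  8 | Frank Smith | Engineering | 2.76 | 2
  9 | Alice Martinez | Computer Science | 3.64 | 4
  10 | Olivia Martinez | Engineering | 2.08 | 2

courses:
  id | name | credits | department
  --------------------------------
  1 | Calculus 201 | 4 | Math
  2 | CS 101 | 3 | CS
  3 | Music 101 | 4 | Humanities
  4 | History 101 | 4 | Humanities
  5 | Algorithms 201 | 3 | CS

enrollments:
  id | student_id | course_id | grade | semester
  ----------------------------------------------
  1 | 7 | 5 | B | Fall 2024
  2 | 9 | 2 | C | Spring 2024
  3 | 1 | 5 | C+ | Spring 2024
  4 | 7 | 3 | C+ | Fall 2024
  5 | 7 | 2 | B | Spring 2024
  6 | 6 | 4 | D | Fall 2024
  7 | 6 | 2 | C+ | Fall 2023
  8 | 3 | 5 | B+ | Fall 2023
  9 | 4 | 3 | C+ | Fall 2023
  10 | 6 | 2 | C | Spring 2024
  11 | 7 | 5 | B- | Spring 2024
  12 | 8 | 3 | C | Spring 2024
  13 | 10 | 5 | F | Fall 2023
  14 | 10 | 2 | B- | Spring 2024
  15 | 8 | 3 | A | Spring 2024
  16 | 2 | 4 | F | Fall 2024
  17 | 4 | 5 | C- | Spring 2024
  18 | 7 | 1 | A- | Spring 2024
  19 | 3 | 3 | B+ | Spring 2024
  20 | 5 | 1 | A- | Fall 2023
SELECT student_id, COUNT(DISTINCT course_id) AS distinct_course_count FROM enrollments GROUP BY student_id HAVING COUNT(DISTINCT course_id) >= 3

Execution result:
student_id | distinct_course_count
7 | 4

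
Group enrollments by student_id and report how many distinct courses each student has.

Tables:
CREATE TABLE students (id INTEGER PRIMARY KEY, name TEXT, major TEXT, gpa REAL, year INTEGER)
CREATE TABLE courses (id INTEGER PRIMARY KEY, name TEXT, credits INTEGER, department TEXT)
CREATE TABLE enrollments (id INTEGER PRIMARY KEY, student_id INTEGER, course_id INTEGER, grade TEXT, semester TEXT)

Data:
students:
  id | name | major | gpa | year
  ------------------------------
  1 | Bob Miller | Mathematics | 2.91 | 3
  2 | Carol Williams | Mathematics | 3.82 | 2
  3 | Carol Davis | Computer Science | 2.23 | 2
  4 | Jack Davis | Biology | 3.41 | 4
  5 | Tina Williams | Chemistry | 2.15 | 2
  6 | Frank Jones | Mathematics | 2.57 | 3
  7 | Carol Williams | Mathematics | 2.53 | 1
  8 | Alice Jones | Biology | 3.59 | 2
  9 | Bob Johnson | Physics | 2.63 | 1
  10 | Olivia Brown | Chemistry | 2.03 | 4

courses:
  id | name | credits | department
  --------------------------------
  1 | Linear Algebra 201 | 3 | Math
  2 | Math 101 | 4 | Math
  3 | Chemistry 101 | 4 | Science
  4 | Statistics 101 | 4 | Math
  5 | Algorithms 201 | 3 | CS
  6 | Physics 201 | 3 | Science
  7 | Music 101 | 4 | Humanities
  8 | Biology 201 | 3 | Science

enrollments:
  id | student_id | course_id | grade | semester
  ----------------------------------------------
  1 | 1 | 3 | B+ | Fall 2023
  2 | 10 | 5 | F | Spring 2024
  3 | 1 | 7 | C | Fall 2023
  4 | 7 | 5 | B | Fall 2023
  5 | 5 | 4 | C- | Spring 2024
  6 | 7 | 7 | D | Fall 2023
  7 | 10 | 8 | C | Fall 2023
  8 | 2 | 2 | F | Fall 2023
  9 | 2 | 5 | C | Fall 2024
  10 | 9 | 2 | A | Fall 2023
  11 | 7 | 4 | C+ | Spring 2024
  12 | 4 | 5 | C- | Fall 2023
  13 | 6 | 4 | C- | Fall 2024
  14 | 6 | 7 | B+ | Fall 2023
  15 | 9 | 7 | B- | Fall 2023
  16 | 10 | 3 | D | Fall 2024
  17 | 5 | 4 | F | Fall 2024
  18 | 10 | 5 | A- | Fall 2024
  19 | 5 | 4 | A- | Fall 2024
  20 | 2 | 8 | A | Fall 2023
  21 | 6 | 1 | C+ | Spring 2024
SELECT student_id, COUNT(DISTINCT course_id) AS distinct_course_count FROM enrollments GROUP BY student_id

Execution result:
student_id | distinct_course_count
1 | 2
2 | 3
4 | 1
5 | 1
6 | 3
7 | 3
9 | 2
10 | 3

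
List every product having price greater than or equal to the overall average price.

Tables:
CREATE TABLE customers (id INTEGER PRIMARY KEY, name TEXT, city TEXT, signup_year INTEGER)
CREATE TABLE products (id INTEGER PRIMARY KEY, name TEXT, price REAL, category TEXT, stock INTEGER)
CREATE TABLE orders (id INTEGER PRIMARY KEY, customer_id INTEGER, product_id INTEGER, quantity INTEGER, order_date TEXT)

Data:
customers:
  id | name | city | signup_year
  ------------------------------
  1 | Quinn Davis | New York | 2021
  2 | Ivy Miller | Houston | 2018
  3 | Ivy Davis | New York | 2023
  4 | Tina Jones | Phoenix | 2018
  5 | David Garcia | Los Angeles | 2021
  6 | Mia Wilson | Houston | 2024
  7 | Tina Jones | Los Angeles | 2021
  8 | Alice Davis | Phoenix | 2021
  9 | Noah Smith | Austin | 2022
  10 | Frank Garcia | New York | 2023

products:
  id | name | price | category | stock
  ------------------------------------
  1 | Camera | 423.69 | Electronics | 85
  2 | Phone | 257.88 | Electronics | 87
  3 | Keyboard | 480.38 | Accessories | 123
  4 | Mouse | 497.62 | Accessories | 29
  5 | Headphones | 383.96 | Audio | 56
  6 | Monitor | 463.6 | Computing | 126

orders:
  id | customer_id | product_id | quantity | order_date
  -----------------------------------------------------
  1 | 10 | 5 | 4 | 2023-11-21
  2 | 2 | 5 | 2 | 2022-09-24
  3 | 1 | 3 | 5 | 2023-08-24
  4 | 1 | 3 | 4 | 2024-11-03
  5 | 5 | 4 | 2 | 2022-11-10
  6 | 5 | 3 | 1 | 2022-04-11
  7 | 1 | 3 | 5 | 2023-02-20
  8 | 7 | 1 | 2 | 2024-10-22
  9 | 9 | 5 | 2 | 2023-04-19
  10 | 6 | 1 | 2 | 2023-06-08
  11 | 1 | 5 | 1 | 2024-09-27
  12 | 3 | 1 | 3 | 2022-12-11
SELECT name, price FROM products WHERE price >= (SELECT AVG(price) FROM products)

Execution result:
name | price
Camera | 423.69
Keyboard | 480.38
Mouse | 497.62
Monitor | 463.60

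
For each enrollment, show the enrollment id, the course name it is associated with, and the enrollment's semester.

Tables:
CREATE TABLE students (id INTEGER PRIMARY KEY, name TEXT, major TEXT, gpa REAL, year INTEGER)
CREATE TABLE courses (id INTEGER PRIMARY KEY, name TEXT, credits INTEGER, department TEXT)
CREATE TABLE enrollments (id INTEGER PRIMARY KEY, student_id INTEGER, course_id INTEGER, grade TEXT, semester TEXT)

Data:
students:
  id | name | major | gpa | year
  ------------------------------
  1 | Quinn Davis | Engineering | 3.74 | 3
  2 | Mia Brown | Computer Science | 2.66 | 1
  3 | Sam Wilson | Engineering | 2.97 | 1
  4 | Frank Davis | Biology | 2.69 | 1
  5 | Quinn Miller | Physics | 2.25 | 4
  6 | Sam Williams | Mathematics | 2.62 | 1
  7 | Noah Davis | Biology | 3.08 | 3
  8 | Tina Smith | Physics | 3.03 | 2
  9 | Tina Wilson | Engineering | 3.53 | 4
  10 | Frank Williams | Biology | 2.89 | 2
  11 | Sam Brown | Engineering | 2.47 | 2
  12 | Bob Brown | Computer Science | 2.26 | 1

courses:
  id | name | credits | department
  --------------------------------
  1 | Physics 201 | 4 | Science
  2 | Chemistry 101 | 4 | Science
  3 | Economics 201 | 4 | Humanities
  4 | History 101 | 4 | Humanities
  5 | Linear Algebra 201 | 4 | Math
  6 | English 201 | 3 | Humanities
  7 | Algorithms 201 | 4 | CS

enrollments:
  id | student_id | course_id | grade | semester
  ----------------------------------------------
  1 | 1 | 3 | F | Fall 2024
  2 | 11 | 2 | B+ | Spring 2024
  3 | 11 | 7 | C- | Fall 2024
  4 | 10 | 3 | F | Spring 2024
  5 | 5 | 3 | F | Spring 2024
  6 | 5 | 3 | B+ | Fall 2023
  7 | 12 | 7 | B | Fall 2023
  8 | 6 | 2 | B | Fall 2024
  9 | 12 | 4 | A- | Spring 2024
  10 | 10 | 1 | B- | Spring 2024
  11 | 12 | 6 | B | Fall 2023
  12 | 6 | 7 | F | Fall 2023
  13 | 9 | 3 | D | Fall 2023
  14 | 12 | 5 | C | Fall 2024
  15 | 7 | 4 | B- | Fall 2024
SELECT c.id, p.name AS course, c.semester FROM enrollments c JOIN courses p ON c.course_id = p.id

Execution result:
id | course | semester
1 | Economics 201 | Fall 2024
2 | Chemistry 101 | Spring 2024
3 | Algorithms 201 | Fall 2024
4 | Economics 201 | Spring 2024
5 | Economics 201 | Spring 2024
6 | Economics 201 | Fall 2023
7 | Algorithms 201 | Fall 2023
8 | Chemistry 101 | Fall 2024
9 | History 101 | Spring 2024
10 | Physics 201 | Spring 2024
11 | English 201 | Fall 2023
12 | Algorithms 201 | Fall 2023
13 | Economics 201 | Fall 2023
14 | Linear Algebra 201 | Fall 2024
15 | History 101 | Fall 2024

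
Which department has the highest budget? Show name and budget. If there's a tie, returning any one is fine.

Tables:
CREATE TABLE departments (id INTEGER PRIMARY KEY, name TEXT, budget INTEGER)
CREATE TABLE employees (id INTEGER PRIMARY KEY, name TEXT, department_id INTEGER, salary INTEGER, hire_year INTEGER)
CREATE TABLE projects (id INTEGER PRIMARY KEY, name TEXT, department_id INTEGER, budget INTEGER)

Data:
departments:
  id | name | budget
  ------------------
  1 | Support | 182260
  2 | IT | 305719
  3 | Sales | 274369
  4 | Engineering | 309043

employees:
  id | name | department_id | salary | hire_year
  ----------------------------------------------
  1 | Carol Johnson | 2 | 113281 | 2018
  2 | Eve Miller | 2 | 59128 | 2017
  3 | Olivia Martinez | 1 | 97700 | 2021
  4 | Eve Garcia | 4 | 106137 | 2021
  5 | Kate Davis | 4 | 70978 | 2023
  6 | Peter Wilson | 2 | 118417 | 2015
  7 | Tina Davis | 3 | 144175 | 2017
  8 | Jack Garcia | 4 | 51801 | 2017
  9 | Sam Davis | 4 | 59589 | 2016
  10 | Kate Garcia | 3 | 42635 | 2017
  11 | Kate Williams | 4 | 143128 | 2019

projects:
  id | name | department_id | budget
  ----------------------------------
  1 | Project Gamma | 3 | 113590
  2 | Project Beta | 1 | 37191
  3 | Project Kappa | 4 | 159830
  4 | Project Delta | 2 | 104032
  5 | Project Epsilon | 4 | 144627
SELECT name, budget FROM departments ORDER BY budget DESC LIMIT 1

Execution result:
name | budget
Engineering | 309043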